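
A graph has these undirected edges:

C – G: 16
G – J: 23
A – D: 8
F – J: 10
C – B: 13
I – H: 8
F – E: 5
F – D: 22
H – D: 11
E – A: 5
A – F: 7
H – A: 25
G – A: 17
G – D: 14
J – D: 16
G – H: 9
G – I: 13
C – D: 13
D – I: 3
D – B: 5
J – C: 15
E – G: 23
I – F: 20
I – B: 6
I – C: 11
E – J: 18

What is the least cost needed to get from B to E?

18

Shortest distances from B:
B: 0
D: 5  (via B)
I: 6  (via B)
A: 13  (via D)
C: 13  (via B)
H: 14  (via I)
E: 18  (via A)
Shortest route: B → D → A → E = 18.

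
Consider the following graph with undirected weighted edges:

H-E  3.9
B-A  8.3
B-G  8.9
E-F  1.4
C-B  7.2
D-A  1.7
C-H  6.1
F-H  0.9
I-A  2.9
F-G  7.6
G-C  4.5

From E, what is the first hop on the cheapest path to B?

Compare a few routes:
E - F - H - C - B: 1.4+0.9+6.1+7.2 = 15.6
E - F - G - B: 1.4+7.6+8.9 = 17.9
E - H - C - B: 3.9+6.1+7.2 = 17.2
Cheapest is E - F - H - C - B at 15.6.
So from E the first move is to F.

F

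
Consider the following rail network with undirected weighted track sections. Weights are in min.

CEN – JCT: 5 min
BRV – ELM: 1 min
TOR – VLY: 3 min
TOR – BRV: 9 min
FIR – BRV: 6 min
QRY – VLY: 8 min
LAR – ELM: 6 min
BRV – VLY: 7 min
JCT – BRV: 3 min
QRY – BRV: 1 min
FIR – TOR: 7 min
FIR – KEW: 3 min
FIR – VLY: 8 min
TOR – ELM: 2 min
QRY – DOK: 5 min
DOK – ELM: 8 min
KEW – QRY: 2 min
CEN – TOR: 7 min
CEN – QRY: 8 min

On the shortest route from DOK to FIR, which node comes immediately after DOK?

Enumerating some paths:
DOK–ELM–BRV–FIR: 8+1+6 = 15
DOK–QRY–BRV–FIR: 5+1+6 = 12
DOK–ELM–BRV–QRY–KEW–FIR: 8+1+1+2+3 = 15
DOK–QRY–KEW–FIR: 5+2+3 = 10
The minimum is 10 min via DOK–QRY–KEW–FIR.
So from DOK the first move is to QRY.

QRY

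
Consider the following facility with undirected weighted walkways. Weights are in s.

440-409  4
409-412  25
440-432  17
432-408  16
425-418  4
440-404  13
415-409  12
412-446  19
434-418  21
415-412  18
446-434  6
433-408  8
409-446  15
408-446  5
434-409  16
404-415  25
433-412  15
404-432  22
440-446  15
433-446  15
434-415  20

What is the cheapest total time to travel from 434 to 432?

Candidate routes:
434 - 409 - 440 - 432: 16+4+17 = 37
434 - 446 - 408 - 432: 6+5+16 = 27
434 - 446 - 440 - 432: 6+15+17 = 38
Cheapest is 434 - 446 - 408 - 432 at 27 s.

27 s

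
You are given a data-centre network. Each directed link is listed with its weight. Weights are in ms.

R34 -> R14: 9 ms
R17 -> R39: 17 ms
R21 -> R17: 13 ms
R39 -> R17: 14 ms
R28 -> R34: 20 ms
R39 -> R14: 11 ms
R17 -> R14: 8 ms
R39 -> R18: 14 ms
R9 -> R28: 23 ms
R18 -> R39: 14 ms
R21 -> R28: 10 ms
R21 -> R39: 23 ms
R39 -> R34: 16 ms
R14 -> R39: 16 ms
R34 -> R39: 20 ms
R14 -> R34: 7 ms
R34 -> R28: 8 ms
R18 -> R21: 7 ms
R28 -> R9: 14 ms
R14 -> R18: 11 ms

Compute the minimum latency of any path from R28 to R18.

40 ms

Candidate routes:
R28–R34–R14–R39–R18: 20+9+16+14 = 59
R28–R34–R14–R18: 20+9+11 = 40
R28–R34–R39–R18: 20+20+14 = 54
The minimum is 40 ms via R28–R34–R14–R18.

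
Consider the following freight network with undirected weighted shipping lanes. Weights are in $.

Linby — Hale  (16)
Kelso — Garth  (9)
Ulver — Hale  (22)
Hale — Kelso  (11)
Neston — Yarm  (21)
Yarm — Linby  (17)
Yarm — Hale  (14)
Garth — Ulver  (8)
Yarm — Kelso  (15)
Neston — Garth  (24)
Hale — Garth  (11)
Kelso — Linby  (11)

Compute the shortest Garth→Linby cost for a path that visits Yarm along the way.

$41

Shortest Garth→Yarm: Garth–Kelso–Yarm = 24
Best Yarm to Linby: Yarm–Linby costing 17
Total via Yarm: 24 + 17 = $41.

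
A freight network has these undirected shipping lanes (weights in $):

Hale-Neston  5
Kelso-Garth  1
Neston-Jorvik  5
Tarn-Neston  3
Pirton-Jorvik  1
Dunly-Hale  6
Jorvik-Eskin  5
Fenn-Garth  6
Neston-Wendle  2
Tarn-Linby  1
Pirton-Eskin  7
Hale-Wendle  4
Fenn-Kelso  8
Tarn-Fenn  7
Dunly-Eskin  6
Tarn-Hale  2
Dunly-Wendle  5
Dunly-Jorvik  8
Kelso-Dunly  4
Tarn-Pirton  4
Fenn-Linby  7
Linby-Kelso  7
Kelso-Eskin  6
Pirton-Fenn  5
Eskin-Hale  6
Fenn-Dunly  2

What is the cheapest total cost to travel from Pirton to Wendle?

Shortest distances from Pirton:
Pirton: 0
Jorvik: 1  (via Pirton)
Tarn: 4  (via Pirton)
Fenn: 5  (via Pirton)
Linby: 5  (via Tarn)
Hale: 6  (via Tarn)
Eskin: 6  (via Jorvik)
Neston: 6  (via Jorvik)
Dunly: 7  (via Fenn)
Wendle: 8  (via Neston)
Shortest route: Pirton → Jorvik → Neston → Wendle = $8.

$8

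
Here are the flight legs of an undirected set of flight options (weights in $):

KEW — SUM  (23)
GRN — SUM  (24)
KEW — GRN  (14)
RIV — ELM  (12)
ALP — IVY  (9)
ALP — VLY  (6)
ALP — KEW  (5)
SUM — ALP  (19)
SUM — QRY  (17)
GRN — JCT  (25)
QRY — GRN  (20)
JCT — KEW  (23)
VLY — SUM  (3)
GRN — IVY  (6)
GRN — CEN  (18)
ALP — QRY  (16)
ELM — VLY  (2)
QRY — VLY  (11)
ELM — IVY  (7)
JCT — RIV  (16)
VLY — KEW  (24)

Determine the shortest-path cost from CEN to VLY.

$33

Candidate routes:
CEN–GRN–IVY–ALP–VLY: 18+6+9+6 = 39
CEN–GRN–KEW–ALP–VLY: 18+14+5+6 = 43
CEN–GRN–SUM–VLY: 18+24+3 = 45
CEN–GRN–IVY–ELM–VLY: 18+6+7+2 = 33
Cheapest is CEN–GRN–IVY–ELM–VLY at $33.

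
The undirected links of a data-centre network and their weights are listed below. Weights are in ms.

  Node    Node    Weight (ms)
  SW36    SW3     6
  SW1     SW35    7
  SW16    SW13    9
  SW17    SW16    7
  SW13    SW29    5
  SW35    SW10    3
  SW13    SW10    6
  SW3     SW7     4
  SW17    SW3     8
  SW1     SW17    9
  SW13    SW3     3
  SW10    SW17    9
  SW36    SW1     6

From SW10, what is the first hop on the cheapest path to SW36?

SW13

Candidate routes:
SW10–SW13–SW3–SW36: 6+3+6 = 15
SW10–SW35–SW1–SW36: 3+7+6 = 16
Cheapest is SW10–SW13–SW3–SW36 at 15 ms.
So from SW10 the first move is to SW13.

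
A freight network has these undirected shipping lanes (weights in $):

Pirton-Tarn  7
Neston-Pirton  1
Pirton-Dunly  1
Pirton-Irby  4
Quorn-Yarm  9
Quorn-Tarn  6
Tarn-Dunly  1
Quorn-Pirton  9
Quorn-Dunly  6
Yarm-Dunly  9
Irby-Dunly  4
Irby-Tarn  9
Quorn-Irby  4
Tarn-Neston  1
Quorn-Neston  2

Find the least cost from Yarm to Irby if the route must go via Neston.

$16

Best Yarm to Neston: Yarm → Quorn → Neston costing 11
Best Neston to Irby: Neston → Pirton → Irby costing 5
Total via Neston: 11 + 5 = $16.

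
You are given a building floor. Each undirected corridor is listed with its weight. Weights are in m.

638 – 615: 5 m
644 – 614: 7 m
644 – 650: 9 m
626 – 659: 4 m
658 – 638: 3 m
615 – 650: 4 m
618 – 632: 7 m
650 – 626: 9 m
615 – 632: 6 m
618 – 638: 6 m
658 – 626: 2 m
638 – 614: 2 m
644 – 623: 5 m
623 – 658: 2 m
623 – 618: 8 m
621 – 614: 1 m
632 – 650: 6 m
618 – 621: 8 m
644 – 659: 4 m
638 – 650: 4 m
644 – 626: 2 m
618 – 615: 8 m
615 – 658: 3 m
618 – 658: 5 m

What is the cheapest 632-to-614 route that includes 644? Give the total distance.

Shortest 632→644: 632–615–658–626–644 = 13
Shortest 644→614: 644–614 = 7
Total via 644: 13 + 7 = 20 m.

20 m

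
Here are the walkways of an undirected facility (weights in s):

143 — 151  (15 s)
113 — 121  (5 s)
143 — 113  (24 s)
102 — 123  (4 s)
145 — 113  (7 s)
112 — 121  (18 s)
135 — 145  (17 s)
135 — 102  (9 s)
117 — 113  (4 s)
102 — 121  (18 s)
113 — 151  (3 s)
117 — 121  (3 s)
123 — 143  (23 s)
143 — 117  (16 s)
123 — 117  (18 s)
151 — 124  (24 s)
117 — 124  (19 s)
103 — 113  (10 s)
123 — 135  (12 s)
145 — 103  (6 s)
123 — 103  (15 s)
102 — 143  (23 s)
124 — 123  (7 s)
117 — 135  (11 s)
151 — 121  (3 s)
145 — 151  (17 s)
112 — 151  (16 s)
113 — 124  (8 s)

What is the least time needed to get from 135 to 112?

32 s

Running Dijkstra from 135:
135: 0
102: 9  (via 135)
117: 11  (via 135)
123: 12  (via 135)
121: 14  (via 117)
113: 15  (via 117)
145: 17  (via 135)
151: 17  (via 121)
124: 19  (via 123)
103: 23  (via 145)
143: 27  (via 117)
112: 32  (via 121)
Shortest route: 135 → 117 → 121 → 112 = 32 s.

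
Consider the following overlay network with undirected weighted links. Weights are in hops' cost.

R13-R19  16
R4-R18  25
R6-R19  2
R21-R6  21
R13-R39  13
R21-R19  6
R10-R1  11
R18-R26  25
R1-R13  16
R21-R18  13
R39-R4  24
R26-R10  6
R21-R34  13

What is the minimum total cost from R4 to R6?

Candidate routes:
R4 - R39 - R13 - R19 - R6: 24+13+16+2 = 55
R4 - R18 - R21 - R6: 25+13+21 = 59
R4 - R18 - R21 - R19 - R6: 25+13+6+2 = 46
The minimum is 46 hops' cost via R4 - R18 - R21 - R19 - R6.

46 hops' cost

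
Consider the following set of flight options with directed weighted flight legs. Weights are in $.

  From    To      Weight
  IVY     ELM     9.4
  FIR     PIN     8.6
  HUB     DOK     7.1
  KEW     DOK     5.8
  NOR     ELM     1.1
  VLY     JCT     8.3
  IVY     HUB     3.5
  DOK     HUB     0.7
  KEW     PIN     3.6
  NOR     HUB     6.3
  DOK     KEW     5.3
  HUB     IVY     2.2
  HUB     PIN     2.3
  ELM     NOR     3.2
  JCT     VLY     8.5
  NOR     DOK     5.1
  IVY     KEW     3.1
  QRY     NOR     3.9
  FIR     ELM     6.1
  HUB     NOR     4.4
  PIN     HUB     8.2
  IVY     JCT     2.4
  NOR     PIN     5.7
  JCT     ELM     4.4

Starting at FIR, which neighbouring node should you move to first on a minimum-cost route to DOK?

Enumerating some paths:
FIR - ELM - NOR - DOK: 6.1+3.2+5.1 = 14.4
FIR - ELM - NOR - HUB - DOK: 6.1+3.2+6.3+7.1 = 22.7
The minimum is $14.4 via FIR - ELM - NOR - DOK.
So from FIR the first move is to ELM.

ELM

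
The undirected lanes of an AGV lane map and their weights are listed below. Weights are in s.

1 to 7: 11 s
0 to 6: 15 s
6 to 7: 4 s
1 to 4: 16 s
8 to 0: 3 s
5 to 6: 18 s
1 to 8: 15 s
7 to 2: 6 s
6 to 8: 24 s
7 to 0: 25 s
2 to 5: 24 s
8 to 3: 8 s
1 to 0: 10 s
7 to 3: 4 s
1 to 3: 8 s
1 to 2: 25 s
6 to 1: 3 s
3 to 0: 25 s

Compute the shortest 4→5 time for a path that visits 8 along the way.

63 s

Shortest 4→8: 4–1–0–8 = 29
Shortest 8→5: 8–3–7–6–5 = 34
Total via 8: 29 + 34 = 63 s.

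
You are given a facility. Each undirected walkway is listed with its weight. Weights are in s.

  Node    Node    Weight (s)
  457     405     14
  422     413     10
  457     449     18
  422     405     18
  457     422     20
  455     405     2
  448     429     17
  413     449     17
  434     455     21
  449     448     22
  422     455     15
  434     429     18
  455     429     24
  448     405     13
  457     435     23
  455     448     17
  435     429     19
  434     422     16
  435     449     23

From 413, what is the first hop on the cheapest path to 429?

Compare a few routes:
413 - 422 - 455 - 429: 10+15+24 = 49
413 - 422 - 434 - 429: 10+16+18 = 44
The minimum is 44 s via 413 - 422 - 434 - 429.
So from 413 the first move is to 422.

422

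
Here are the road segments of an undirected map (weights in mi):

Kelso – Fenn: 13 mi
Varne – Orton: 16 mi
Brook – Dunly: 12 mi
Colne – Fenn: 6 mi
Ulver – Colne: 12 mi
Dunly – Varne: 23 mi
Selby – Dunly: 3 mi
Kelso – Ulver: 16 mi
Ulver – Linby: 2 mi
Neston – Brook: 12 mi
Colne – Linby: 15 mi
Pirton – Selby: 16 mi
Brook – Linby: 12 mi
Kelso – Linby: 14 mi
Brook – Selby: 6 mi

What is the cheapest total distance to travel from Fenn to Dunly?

Candidate routes:
Fenn - Colne - Linby - Brook - Selby - Dunly: 6+15+12+6+3 = 42
Fenn - Colne - Ulver - Linby - Brook - Selby - Dunly: 6+12+2+12+6+3 = 41
Fenn - Colne - Ulver - Linby - Brook - Dunly: 6+12+2+12+12 = 44
Cheapest is Fenn - Colne - Ulver - Linby - Brook - Selby - Dunly at 41 mi.

41 mi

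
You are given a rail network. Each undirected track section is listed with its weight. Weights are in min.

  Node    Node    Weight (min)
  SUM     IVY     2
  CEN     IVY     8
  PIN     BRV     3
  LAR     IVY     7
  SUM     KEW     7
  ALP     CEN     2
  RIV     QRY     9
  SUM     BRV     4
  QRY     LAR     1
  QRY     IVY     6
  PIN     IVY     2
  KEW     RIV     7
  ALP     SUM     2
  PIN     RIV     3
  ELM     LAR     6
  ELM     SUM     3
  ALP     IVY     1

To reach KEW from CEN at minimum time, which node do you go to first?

ALP

Compare a few routes:
CEN - ALP - IVY - SUM - KEW: 2+1+2+7 = 12
CEN - ALP - SUM - KEW: 2+2+7 = 11
CEN - ALP - IVY - PIN - RIV - KEW: 2+1+2+3+7 = 15
Cheapest is CEN - ALP - SUM - KEW at 11 min.
So from CEN the first move is to ALP.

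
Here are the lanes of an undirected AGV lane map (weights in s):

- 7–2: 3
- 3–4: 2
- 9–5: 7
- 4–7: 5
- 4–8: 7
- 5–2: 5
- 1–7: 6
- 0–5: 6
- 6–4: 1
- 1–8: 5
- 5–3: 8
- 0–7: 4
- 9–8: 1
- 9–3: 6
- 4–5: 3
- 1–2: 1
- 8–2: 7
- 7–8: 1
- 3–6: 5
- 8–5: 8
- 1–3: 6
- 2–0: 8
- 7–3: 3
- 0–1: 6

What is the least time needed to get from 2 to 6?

Enumerating some paths:
2–1–3–4–6: 1+6+2+1 = 10
2–7–4–6: 3+5+1 = 9
2–7–3–6: 3+3+5 = 11
Cheapest is 2–7–4–6 at 9 s.

9 s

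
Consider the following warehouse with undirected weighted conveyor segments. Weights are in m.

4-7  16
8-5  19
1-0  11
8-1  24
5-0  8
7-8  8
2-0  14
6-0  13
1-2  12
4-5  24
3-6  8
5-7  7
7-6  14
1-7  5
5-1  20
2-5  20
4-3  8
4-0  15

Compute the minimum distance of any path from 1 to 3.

27 m

Candidate routes:
1 - 7 - 6 - 3: 5+14+8 = 27
1 - 7 - 4 - 3: 5+16+8 = 29
The minimum is 27 m via 1 - 7 - 6 - 3.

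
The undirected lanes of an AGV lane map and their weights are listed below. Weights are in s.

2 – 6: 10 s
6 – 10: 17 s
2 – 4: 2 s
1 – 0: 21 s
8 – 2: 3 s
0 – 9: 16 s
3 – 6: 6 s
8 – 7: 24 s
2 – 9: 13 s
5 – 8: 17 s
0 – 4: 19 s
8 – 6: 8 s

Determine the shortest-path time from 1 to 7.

Compare a few routes:
1–0–9–2–8–7: 21+16+13+3+24 = 77
1–0–9–2–6–8–7: 21+16+13+10+8+24 = 92
1–0–4–2–8–7: 21+19+2+3+24 = 69
1–0–4–2–6–8–7: 21+19+2+10+8+24 = 84
Cheapest is 1–0–4–2–8–7 at 69 s.

69 s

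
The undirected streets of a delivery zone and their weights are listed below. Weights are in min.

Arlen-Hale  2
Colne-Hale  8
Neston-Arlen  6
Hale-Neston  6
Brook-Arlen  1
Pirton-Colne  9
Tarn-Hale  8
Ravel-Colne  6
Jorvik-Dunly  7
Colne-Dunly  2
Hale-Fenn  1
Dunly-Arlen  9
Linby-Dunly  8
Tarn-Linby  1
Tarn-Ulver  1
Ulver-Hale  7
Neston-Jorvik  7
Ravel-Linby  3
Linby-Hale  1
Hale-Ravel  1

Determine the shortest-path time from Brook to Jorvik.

14 min

Settle nodes by increasing distance from Brook:
Brook: 0
Arlen: 1  (via Brook)
Hale: 3  (via Arlen)
Ravel: 4  (via Hale)
Fenn: 4  (via Hale)
Linby: 4  (via Hale)
Tarn: 5  (via Linby)
Ulver: 6  (via Tarn)
Neston: 7  (via Arlen)
Dunly: 10  (via Arlen)
Colne: 10  (via Ravel)
Jorvik: 14  (via Neston)
Shortest route: Brook–Arlen–Neston–Jorvik = 14 min.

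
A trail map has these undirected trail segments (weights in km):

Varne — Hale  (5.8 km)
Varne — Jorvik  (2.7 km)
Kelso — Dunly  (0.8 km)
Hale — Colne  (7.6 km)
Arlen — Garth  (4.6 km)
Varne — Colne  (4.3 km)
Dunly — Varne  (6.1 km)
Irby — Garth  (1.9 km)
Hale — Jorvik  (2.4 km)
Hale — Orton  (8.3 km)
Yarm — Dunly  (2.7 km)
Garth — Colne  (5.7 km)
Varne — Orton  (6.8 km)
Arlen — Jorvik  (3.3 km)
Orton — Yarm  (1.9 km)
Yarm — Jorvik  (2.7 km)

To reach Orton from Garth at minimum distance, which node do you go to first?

Arlen

Enumerating some paths:
Garth → Arlen → Jorvik → Varne → Orton: 4.6+3.3+2.7+6.8 = 17.4
Garth → Colne → Varne → Jorvik → Yarm → Orton: 5.7+4.3+2.7+2.7+1.9 = 17.3
Garth → Colne → Varne → Orton: 5.7+4.3+6.8 = 16.8
Garth → Arlen → Jorvik → Yarm → Orton: 4.6+3.3+2.7+1.9 = 12.5
Cheapest is Garth → Arlen → Jorvik → Yarm → Orton at 12.5 km.
So from Garth the first move is to Arlen.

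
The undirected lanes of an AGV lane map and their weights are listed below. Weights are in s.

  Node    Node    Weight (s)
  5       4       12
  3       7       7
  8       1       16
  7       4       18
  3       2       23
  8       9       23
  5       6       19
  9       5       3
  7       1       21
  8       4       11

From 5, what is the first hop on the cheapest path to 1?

4

Compare a few routes:
5 → 4 → 8 → 1: 12+11+16 = 39
5 → 9 → 8 → 1: 3+23+16 = 42
5 → 4 → 7 → 1: 12+18+21 = 51
The minimum is 39 s via 5 → 4 → 8 → 1.
So from 5 the first move is to 4.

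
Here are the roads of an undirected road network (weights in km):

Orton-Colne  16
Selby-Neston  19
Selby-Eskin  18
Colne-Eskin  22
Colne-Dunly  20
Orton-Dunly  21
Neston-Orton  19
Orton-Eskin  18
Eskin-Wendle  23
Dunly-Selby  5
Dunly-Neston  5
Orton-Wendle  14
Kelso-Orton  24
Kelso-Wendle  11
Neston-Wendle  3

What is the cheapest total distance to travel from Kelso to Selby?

24 km

Running Dijkstra from Kelso:
Kelso: 0
Wendle: 11  (via Kelso)
Neston: 14  (via Wendle)
Dunly: 19  (via Neston)
Orton: 24  (via Kelso)
Selby: 24  (via Dunly)
Shortest route: Kelso → Wendle → Neston → Dunly → Selby = 24 km.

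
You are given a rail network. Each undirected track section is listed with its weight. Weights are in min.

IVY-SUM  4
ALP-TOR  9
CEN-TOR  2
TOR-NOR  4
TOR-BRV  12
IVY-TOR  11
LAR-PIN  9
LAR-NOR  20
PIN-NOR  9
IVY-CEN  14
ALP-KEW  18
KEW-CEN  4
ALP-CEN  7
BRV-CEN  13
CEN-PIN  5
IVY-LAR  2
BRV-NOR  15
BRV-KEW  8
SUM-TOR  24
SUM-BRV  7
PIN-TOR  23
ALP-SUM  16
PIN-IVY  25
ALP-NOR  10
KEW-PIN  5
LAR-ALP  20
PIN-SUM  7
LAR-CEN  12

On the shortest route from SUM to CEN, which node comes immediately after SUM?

PIN

Enumerating some paths:
SUM–PIN–KEW–CEN: 7+5+4 = 16
SUM–PIN–CEN: 7+5 = 12
The minimum is 12 min via SUM–PIN–CEN.
So from SUM the first move is to PIN.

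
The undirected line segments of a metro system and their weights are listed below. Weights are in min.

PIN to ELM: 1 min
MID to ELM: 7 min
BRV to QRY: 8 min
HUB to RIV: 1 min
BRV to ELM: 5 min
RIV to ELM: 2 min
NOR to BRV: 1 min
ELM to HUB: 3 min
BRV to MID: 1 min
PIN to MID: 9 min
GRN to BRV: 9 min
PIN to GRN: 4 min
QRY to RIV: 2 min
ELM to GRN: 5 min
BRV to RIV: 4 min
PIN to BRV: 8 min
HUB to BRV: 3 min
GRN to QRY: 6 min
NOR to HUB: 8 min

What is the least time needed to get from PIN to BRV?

Settle nodes by increasing distance from PIN:
PIN: 0
ELM: 1  (via PIN)
RIV: 3  (via ELM)
HUB: 4  (via ELM)
GRN: 4  (via PIN)
QRY: 5  (via RIV)
BRV: 6  (via ELM)
Shortest route: PIN → ELM → BRV = 6 min.

6 min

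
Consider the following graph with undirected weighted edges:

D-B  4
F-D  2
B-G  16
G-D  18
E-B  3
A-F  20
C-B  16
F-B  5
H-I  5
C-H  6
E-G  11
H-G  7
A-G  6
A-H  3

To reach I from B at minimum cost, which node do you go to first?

Compare a few routes:
B–E–G–H–I: 3+11+7+5 = 26
B–C–H–I: 16+6+5 = 27
B–E–G–A–H–I: 3+11+6+3+5 = 28
The minimum is 26 via B–E–G–H–I.
So from B the first move is to E.

E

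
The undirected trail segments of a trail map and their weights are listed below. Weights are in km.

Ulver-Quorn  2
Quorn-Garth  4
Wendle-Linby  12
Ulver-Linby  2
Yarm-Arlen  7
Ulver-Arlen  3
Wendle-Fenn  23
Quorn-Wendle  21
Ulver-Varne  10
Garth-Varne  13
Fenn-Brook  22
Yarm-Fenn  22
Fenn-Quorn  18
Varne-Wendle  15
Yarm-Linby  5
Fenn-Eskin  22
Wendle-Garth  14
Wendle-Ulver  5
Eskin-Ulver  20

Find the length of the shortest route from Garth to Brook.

Compare a few routes:
Garth - Quorn - Ulver - Linby - Yarm - Fenn - Brook: 4+2+2+5+22+22 = 57
Garth - Quorn - Fenn - Brook: 4+18+22 = 44
Garth - Quorn - Ulver - Wendle - Fenn - Brook: 4+2+5+23+22 = 56
Cheapest is Garth - Quorn - Fenn - Brook at 44 km.

44 km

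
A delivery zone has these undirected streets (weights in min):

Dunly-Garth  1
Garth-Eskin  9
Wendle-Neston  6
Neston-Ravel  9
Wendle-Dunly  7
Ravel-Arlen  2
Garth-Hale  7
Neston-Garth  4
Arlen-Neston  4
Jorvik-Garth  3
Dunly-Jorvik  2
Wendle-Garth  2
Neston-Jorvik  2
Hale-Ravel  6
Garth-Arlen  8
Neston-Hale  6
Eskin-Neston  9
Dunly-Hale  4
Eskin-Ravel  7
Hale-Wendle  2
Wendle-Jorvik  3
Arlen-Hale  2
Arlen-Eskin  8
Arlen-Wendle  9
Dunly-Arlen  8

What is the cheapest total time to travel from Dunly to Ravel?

Enumerating some paths:
Dunly - Jorvik - Neston - Arlen - Ravel: 2+2+4+2 = 10
Dunly - Garth - Wendle - Hale - Arlen - Ravel: 1+2+2+2+2 = 9
Dunly - Hale - Arlen - Ravel: 4+2+2 = 8
Dunly - Hale - Ravel: 4+6 = 10
Cheapest is Dunly - Hale - Arlen - Ravel at 8 min.

8 min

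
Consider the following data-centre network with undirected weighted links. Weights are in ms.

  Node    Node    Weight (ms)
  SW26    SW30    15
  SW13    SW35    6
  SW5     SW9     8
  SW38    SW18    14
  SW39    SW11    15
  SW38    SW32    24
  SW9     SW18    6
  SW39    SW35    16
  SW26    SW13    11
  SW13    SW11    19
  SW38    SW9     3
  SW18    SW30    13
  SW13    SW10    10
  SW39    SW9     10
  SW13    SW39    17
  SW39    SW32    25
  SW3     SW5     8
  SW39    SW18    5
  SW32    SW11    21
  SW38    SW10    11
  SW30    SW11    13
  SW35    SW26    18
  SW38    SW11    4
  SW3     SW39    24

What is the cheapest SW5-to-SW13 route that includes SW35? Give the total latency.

Best SW5 to SW35: SW5–SW9–SW39–SW35 costing 34
Best SW35 to SW13: SW35–SW13 costing 6
Total via SW35: 34 + 6 = 40 ms.

40 ms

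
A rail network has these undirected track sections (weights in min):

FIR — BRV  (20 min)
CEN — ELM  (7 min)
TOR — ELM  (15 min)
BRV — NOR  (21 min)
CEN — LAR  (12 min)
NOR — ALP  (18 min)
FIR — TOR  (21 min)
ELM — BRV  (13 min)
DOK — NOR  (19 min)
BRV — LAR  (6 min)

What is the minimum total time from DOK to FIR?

Running Dijkstra from DOK:
DOK: 0
NOR: 19  (via DOK)
ALP: 37  (via NOR)
BRV: 40  (via NOR)
LAR: 46  (via BRV)
ELM: 53  (via BRV)
CEN: 58  (via LAR)
FIR: 60  (via BRV)
Shortest route: DOK–NOR–BRV–FIR = 60 min.

60 min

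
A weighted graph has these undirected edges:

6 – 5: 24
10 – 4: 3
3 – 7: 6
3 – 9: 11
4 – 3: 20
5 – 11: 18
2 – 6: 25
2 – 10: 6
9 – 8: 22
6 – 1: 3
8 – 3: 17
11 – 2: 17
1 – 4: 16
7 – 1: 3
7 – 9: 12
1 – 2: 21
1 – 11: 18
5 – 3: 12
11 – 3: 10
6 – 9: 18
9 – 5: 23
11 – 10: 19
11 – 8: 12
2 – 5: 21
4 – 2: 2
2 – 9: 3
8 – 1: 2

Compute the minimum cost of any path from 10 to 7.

Running Dijkstra from 10:
10: 0
4: 3  (via 10)
2: 5  (via 4)
9: 8  (via 2)
1: 19  (via 4)
3: 19  (via 9)
11: 19  (via 10)
7: 20  (via 9)
Shortest route: 10 → 4 → 2 → 9 → 7 = 20.

20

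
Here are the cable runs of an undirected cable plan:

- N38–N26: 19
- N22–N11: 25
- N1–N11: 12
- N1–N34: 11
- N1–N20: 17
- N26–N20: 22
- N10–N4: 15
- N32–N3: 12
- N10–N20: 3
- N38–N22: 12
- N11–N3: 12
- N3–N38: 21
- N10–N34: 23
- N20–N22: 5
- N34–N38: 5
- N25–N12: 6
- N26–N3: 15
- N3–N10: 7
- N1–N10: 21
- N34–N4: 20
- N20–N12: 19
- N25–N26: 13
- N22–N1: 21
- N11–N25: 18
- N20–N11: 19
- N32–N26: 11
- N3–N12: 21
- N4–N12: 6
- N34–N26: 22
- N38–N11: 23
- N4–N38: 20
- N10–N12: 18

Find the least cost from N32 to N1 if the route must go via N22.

48

Best N32 to N22: N32–N3–N10–N20–N22 costing 27
Best N22 to N1: N22–N1 costing 21
Total via N22: 27 + 21 = 48.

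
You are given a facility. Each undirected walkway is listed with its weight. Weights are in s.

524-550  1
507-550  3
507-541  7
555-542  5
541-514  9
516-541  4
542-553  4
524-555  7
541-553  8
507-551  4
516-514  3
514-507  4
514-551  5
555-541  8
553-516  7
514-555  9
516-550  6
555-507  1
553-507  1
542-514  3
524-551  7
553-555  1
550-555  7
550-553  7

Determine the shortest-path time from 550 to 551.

Enumerating some paths:
550–553–507–551: 7+1+4 = 12
550–524–551: 1+7 = 8
550–507–551: 3+4 = 7
The minimum is 7 s via 550–507–551.

7 s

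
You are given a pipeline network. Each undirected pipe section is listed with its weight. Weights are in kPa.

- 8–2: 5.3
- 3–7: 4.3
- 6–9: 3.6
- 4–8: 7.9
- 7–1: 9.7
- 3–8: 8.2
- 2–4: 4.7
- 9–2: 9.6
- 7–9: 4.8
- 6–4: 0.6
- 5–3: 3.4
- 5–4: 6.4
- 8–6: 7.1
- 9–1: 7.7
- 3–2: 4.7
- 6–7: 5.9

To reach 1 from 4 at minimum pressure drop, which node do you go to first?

6

Enumerating some paths:
4 → 6 → 9 → 1: 0.6+3.6+7.7 = 11.9
4 → 6 → 9 → 7 → 1: 0.6+3.6+4.8+9.7 = 18.7
4 → 6 → 7 → 1: 0.6+5.9+9.7 = 16.2
4 → 6 → 7 → 9 → 1: 0.6+5.9+4.8+7.7 = 19
Cheapest is 4 → 6 → 9 → 1 at 11.9 kPa.
So from 4 the first move is to 6.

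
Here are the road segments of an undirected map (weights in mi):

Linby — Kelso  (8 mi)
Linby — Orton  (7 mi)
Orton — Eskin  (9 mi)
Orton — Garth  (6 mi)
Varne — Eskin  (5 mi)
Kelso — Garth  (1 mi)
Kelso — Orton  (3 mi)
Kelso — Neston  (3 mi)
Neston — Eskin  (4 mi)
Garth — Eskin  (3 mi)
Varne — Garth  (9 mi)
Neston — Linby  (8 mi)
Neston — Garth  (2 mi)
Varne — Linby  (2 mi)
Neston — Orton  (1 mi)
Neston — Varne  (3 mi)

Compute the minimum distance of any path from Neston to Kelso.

Running Dijkstra from Neston:
Neston: 0
Orton: 1  (via Neston)
Garth: 2  (via Neston)
Kelso: 3  (via Neston)
Shortest route: Neston → Kelso = 3 mi.

3 mi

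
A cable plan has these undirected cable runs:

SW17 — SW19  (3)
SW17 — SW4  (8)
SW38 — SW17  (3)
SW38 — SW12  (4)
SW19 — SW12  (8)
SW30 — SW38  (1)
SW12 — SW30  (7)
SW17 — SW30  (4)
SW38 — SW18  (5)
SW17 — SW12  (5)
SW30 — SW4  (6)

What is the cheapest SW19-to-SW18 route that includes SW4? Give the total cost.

23

Best SW19 to SW4: SW19 → SW17 → SW4 costing 11
Best SW4 to SW18: SW4 → SW30 → SW38 → SW18 costing 12
Total via SW4: 11 + 12 = 23.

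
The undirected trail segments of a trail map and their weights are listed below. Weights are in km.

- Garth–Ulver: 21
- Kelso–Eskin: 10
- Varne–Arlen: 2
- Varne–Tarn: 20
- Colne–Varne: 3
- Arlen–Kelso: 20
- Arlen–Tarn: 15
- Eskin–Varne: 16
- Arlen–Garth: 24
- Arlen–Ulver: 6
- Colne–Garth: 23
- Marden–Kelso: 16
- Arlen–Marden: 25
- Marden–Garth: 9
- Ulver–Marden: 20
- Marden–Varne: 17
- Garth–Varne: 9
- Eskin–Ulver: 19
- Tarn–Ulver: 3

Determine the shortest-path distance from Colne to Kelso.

25 km

Shortest distances from Colne:
Colne: 0
Varne: 3  (via Colne)
Arlen: 5  (via Varne)
Ulver: 11  (via Arlen)
Garth: 12  (via Varne)
Tarn: 14  (via Ulver)
Eskin: 19  (via Varne)
Marden: 20  (via Varne)
Kelso: 25  (via Arlen)
Shortest route: Colne–Varne–Arlen–Kelso = 25 km.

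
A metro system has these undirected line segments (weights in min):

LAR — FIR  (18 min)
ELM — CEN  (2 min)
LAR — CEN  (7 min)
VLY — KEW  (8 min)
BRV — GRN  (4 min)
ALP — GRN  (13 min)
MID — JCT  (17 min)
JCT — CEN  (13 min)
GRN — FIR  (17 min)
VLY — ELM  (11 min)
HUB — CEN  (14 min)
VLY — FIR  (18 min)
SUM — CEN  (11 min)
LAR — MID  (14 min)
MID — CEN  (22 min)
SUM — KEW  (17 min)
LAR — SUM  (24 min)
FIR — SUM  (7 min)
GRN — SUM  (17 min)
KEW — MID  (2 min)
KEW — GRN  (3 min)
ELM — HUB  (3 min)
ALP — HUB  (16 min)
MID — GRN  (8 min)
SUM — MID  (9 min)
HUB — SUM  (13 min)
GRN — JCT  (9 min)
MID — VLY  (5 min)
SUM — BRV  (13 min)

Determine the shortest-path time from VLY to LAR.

19 min

Candidate routes:
VLY–MID–LAR: 5+14 = 19
VLY–ELM–CEN–LAR: 11+2+7 = 20
VLY–KEW–MID–LAR: 8+2+14 = 24
VLY–MID–SUM–CEN–LAR: 5+9+11+7 = 32
The minimum is 19 min via VLY–MID–LAR.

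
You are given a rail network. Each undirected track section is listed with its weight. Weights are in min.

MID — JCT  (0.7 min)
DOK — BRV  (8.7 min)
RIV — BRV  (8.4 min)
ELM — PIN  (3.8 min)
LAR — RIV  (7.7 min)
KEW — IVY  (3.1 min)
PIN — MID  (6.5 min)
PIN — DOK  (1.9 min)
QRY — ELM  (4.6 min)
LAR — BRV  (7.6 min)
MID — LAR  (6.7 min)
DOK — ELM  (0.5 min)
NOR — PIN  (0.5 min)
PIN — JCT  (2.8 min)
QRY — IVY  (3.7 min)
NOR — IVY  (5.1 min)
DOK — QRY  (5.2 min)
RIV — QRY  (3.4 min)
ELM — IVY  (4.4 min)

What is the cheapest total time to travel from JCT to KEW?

Candidate routes:
JCT - PIN - DOK - ELM - IVY - KEW: 2.8+1.9+0.5+4.4+3.1 = 12.7
JCT - PIN - NOR - IVY - KEW: 2.8+0.5+5.1+3.1 = 11.5
Cheapest is JCT - PIN - NOR - IVY - KEW at 11.5 min.

11.5 min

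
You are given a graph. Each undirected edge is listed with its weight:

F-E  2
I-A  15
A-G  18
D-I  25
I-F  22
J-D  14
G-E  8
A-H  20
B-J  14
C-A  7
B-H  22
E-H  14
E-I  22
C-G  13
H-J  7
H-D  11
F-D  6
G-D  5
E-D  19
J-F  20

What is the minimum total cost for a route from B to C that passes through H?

Best B to H: B → J → H costing 21
Best H to C: H → A → C costing 27
Total via H: 21 + 27 = 48.

48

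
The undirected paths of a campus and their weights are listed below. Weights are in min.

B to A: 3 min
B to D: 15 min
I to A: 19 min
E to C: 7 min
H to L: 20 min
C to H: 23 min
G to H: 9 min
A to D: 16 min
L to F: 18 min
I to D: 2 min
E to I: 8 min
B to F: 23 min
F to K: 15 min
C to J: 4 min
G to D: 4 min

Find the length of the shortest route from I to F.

Enumerating some paths:
I → D → G → H → L → F: 2+4+9+20+18 = 53
I → A → B → F: 19+3+23 = 45
I → D → B → F: 2+15+23 = 40
I → D → A → B → F: 2+16+3+23 = 44
Cheapest is I → D → B → F at 40 min.

40 min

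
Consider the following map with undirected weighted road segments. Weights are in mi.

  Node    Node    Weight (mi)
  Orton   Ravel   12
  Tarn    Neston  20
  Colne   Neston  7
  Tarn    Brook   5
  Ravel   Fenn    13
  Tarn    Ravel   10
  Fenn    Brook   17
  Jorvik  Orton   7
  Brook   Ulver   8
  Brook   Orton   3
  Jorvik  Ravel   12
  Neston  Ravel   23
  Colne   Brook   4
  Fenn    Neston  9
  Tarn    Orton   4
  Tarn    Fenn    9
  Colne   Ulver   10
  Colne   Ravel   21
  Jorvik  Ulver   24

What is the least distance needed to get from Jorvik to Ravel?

12 mi

Settle nodes by increasing distance from Jorvik:
Jorvik: 0
Orton: 7  (via Jorvik)
Brook: 10  (via Orton)
Tarn: 11  (via Orton)
Ravel: 12  (via Jorvik)
Shortest route: Jorvik → Ravel = 12 mi.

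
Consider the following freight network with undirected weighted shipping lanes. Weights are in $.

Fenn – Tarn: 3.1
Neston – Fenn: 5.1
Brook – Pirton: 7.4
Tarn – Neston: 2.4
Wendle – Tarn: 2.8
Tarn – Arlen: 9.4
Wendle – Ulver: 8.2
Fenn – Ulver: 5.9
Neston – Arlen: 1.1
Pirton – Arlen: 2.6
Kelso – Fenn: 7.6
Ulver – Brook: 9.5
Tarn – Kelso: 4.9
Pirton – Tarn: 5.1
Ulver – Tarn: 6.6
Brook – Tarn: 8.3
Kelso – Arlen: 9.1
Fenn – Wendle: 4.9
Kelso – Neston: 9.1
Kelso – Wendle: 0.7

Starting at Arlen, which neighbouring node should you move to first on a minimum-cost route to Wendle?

Enumerating some paths:
Arlen → Neston → Tarn → Wendle: 1.1+2.4+2.8 = 6.3
Arlen → Neston → Tarn → Kelso → Wendle: 1.1+2.4+4.9+0.7 = 9.1
The minimum is $6.3 via Arlen → Neston → Tarn → Wendle.
So from Arlen the first move is to Neston.

Neston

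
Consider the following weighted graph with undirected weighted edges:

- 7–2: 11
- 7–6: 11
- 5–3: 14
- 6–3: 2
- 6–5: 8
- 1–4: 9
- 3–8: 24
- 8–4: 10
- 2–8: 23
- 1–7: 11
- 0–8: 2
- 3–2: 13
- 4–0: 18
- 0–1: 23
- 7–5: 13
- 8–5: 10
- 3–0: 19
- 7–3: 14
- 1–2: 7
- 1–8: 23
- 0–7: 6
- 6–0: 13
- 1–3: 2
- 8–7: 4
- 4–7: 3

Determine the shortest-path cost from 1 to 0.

Settle nodes by increasing distance from 1:
1: 0
3: 2  (via 1)
6: 4  (via 3)
2: 7  (via 1)
4: 9  (via 1)
7: 11  (via 1)
5: 12  (via 6)
8: 15  (via 7)
0: 17  (via 6)
Shortest route: 1 → 3 → 6 → 0 = 17.

17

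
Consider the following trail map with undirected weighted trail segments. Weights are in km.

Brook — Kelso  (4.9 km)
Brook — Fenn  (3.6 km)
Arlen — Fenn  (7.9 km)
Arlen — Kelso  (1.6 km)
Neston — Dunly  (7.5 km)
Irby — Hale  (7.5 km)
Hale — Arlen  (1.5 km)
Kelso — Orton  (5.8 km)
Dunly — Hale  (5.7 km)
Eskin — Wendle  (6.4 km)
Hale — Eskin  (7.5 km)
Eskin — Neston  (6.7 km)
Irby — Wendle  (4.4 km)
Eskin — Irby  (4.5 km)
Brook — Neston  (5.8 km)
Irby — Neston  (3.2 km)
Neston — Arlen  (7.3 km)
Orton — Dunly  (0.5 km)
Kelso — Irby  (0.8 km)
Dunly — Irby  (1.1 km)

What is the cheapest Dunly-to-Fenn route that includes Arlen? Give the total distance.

11.4 km

Shortest Dunly→Arlen: Dunly → Irby → Kelso → Arlen = 3.5
Best Arlen to Fenn: Arlen → Fenn costing 7.9
Total via Arlen: 3.5 + 7.9 = 11.4 km.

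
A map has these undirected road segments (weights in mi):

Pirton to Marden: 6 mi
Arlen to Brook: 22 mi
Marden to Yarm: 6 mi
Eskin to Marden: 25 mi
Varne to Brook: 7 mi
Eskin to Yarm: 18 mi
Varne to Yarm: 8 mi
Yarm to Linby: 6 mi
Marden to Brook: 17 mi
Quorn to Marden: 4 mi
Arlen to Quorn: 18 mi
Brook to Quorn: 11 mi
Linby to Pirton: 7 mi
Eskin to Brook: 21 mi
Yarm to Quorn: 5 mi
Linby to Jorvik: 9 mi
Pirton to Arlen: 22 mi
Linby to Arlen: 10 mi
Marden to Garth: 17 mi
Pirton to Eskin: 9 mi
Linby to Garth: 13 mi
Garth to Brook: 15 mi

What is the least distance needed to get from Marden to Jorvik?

21 mi

Enumerating some paths:
Marden–Yarm–Linby–Jorvik: 6+6+9 = 21
Marden–Quorn–Yarm–Linby–Jorvik: 4+5+6+9 = 24
Marden–Pirton–Linby–Jorvik: 6+7+9 = 22
The minimum is 21 mi via Marden–Yarm–Linby–Jorvik.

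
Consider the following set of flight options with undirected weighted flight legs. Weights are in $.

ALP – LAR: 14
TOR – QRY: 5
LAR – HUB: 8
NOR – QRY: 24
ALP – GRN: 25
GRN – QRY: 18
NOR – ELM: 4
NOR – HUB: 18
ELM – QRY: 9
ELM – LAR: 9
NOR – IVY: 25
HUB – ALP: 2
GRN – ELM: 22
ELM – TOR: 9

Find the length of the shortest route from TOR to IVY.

Settle nodes by increasing distance from TOR:
TOR: 0
QRY: 5  (via TOR)
ELM: 9  (via TOR)
NOR: 13  (via ELM)
LAR: 18  (via ELM)
GRN: 23  (via QRY)
HUB: 26  (via LAR)
ALP: 28  (via HUB)
IVY: 38  (via NOR)
Shortest route: TOR–ELM–NOR–IVY = $38.

$38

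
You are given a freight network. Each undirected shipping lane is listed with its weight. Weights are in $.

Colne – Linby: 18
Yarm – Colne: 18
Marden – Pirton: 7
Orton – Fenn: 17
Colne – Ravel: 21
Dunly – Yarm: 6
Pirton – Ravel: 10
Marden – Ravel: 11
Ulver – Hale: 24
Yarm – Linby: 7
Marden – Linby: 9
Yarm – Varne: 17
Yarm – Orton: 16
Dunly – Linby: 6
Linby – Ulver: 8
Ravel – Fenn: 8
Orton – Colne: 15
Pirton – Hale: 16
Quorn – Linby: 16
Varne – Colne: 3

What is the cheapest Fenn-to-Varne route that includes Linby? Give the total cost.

$49

Best Fenn to Linby: Fenn → Ravel → Marden → Linby costing 28
Best Linby to Varne: Linby → Colne → Varne costing 21
Total via Linby: 28 + 21 = $49.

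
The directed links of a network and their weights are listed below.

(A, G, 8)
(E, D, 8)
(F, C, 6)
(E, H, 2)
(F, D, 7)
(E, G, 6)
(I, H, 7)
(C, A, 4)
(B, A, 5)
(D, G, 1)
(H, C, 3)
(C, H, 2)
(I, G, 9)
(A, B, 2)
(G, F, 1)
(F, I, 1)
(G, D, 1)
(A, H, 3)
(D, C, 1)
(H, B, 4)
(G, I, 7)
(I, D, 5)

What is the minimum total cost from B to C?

11

Candidate routes:
B → A → G → D → C: 5+8+1+1 = 15
B → A → H → C: 5+3+3 = 11
The minimum is 11 via B → A → H → C.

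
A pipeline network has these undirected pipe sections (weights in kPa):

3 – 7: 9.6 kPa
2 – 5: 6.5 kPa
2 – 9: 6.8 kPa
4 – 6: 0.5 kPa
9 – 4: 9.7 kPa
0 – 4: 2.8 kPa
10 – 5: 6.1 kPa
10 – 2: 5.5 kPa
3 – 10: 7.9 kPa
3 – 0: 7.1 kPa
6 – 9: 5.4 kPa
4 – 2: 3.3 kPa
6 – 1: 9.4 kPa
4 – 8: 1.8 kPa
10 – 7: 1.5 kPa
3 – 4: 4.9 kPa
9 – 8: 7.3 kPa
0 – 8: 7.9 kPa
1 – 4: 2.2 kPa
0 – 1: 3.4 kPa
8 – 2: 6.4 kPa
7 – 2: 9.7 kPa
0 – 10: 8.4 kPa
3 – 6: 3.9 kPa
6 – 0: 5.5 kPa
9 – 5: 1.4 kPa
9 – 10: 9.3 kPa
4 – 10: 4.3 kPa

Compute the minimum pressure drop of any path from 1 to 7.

Compare a few routes:
1 → 0 → 4 → 10 → 7: 3.4+2.8+4.3+1.5 = 12
1 → 4 → 10 → 7: 2.2+4.3+1.5 = 8
Cheapest is 1 → 4 → 10 → 7 at 8 kPa.

8 kPa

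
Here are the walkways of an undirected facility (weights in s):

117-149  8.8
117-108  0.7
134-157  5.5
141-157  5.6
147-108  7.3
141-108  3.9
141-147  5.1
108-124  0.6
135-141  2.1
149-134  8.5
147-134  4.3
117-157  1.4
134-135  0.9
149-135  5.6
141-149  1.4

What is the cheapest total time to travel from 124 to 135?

Compare a few routes:
124 - 108 - 141 - 135: 0.6+3.9+2.1 = 6.6
124 - 108 - 141 - 149 - 135: 0.6+3.9+1.4+5.6 = 11.5
124 - 108 - 117 - 157 - 141 - 135: 0.6+0.7+1.4+5.6+2.1 = 10.4
124 - 108 - 117 - 157 - 134 - 135: 0.6+0.7+1.4+5.5+0.9 = 9.1
Cheapest is 124 - 108 - 141 - 135 at 6.6 s.

6.6 s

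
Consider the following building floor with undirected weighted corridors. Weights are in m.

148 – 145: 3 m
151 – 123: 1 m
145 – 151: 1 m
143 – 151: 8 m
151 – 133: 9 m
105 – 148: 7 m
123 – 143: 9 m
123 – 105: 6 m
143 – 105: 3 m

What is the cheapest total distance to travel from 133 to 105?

Running Dijkstra from 133:
133: 0
151: 9  (via 133)
123: 10  (via 151)
145: 10  (via 151)
148: 13  (via 145)
105: 16  (via 123)
Shortest route: 133 → 151 → 123 → 105 = 16 m.

16 m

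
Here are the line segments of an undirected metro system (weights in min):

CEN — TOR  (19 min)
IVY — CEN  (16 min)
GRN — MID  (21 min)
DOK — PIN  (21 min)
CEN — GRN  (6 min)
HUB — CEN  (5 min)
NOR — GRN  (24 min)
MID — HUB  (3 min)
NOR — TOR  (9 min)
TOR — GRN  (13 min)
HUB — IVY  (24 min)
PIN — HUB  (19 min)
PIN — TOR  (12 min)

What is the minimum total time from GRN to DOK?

Shortest distances from GRN:
GRN: 0
CEN: 6  (via GRN)
HUB: 11  (via CEN)
TOR: 13  (via GRN)
MID: 14  (via HUB)
IVY: 22  (via CEN)
NOR: 22  (via TOR)
PIN: 25  (via TOR)
DOK: 46  (via PIN)
Shortest route: GRN → TOR → PIN → DOK = 46 min.

46 min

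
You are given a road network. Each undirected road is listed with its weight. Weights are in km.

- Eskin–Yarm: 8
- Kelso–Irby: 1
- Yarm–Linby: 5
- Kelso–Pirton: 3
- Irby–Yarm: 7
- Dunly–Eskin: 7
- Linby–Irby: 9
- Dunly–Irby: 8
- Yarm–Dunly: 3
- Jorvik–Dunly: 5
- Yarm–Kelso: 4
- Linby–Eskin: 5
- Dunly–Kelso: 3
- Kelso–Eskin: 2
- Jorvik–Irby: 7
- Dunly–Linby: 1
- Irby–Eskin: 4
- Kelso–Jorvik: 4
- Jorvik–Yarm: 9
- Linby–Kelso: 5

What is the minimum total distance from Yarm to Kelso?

4 km

Enumerating some paths:
Yarm–Kelso: 4 = 4
Yarm–Dunly–Kelso: 3+3 = 6
The minimum is 4 km via Yarm–Kelso.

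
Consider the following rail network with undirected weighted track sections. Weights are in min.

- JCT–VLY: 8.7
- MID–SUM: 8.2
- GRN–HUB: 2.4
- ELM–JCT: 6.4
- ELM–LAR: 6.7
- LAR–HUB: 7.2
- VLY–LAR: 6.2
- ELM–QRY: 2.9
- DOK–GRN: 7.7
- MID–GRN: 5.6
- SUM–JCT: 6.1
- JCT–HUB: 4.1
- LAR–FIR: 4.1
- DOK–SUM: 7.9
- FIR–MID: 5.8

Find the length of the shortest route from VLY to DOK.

22.7 min

Compare a few routes:
VLY → JCT → SUM → DOK: 8.7+6.1+7.9 = 22.7
VLY → JCT → HUB → GRN → DOK: 8.7+4.1+2.4+7.7 = 22.9
The minimum is 22.7 min via VLY → JCT → SUM → DOK.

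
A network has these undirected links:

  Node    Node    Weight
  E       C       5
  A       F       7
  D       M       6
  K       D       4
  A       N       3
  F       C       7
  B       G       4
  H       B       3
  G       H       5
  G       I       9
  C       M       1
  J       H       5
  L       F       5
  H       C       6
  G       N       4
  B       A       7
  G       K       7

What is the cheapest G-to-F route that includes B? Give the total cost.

18

Best G to B: G → B costing 4
Shortest B→F: B → A → F = 14
Total via B: 4 + 14 = 18.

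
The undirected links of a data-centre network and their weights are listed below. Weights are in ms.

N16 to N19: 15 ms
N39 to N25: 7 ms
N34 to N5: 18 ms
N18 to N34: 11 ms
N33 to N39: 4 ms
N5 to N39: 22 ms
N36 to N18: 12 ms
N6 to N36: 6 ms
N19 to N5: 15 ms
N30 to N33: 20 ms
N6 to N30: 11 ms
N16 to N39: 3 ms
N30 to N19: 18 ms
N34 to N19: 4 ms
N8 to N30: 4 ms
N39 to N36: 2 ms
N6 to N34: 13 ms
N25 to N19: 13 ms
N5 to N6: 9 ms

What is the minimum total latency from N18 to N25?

21 ms

Enumerating some paths:
N18–N34–N19–N25: 11+4+13 = 28
N18–N36–N39–N25: 12+2+7 = 21
Cheapest is N18–N36–N39–N25 at 21 ms.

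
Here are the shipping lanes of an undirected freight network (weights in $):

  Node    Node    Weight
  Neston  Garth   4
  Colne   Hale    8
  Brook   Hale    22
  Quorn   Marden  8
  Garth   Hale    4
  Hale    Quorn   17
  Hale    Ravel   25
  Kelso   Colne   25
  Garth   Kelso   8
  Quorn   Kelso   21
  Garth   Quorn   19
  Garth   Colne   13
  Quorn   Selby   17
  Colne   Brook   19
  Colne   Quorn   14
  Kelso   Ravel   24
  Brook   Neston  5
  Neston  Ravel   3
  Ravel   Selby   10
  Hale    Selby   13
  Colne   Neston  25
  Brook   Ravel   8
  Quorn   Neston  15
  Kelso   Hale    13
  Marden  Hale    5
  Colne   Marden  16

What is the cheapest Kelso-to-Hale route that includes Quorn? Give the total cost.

Best Kelso to Quorn: Kelso → Quorn costing 21
Best Quorn to Hale: Quorn → Marden → Hale costing 13
Total via Quorn: 21 + 13 = $34.

$34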